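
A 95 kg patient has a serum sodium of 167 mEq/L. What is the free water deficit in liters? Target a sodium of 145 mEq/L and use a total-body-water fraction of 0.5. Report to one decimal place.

7.2 L

TBW = 0.5 · 95 = 47.5 L
Free water deficit = TBW · (Na/145 − 1)
= 47.5 · (167/145 − 1)
= 47.5 · 0.1517
= 7.21 L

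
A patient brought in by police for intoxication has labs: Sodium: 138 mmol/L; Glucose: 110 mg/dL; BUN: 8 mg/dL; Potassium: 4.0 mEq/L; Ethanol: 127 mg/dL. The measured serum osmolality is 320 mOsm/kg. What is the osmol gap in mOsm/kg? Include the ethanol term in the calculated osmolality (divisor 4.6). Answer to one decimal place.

7.4 mOsm/kg

Calculated osmolality = 2·Na + glucose/18 + BUN/2.8 + ethanol/4.6
= 2·138 + 110/18 + 8/2.8 + 127/4.6
= 276 + 6.11 + 2.86 + 27.61
= 312.58 mOsm/kg ≈ 312.6 mOsm/kg
Osmolar gap = measured − calculated = 320 − 312.6 = 7.4 mOsm/kg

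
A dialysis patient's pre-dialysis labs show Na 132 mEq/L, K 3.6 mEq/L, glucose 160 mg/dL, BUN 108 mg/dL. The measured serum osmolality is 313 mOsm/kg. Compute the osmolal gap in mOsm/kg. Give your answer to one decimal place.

Calculated osmolality = 2·Na + glucose/18 + BUN/2.8
= 2·132 + 160/18 + 108/2.8
= 264 + 8.89 + 38.57
= 311.46 mOsm/kg ≈ 311.5 mOsm/kg
Osmolar gap = measured − calculated = 313 − 311.5 = 1.5 mOsm/kg

1.5 mOsm/kg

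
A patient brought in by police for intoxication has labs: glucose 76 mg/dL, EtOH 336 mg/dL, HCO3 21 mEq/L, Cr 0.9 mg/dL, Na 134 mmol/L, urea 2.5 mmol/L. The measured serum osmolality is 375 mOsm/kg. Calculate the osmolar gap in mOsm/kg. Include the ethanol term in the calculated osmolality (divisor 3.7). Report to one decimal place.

Calculated osmolality = 2·Na + glucose/18 + urea + ethanol/3.7
= 2·134 + 76/18 + 2.5 + 336/3.7
= 268 + 4.22 + 2.50 + 90.81
= 365.53 mOsm/kg ≈ 365.5 mOsm/kg
Osmolar gap = measured − calculated = 375 − 365.5 = 9.5 mOsm/kg

9.5 mOsm/kg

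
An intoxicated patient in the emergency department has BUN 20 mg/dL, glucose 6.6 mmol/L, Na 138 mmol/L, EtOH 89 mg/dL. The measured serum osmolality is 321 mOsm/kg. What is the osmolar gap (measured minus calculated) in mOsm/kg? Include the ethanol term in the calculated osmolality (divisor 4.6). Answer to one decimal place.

11.9 mOsm/kg

Calculated osmolality = 2·Na + glucose + BUN/2.8 + ethanol/4.6
= 2·138 + 6.6 + 20/2.8 + 89/4.6
= 276 + 6.60 + 7.14 + 19.35
= 309.09 mOsm/kg ≈ 309.1 mOsm/kg
Osmolar gap = measured − calculated = 321 − 309.1 = 11.9 mOsm/kg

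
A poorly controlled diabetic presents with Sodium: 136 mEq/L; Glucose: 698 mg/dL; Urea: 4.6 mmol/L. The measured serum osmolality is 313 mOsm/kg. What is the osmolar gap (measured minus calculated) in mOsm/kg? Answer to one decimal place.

Calculated osmolality = 2·Na + glucose/18 + urea
= 2·136 + 698/18 + 4.6
= 272 + 38.78 + 4.60
= 315.38 mOsm/kg ≈ 315.4 mOsm/kg
Osmolar gap = measured − calculated = 313 − 315.4 = -2.4 mOsm/kg

-2.4 mOsm/kg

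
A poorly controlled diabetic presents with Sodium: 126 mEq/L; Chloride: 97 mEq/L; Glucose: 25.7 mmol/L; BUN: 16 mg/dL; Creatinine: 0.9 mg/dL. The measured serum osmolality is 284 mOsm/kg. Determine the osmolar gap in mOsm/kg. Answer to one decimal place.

0.6 mOsm/kg

Calculated osmolality = 2·Na + glucose + BUN/2.8
= 2·126 + 25.7 + 16/2.8
= 252 + 25.70 + 5.71
= 283.41 mOsm/kg ≈ 283.4 mOsm/kg
Osmolar gap = measured − calculated = 284 − 283.4 = 0.6 mOsm/kg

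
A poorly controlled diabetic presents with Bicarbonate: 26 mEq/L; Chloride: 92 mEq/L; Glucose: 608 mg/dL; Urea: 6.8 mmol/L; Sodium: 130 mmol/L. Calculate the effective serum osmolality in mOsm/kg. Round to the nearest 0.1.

Effective osmolality excludes urea (freely permeant across cell membranes):
2·Na + glucose/18
= 2·130 + 608/18
= 260 + 33.78
= 293.78 mOsm/kg

293.8 mOsm/kg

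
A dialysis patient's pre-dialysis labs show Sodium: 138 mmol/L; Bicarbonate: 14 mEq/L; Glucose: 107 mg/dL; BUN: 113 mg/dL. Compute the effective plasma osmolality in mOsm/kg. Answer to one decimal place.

281.9 mOsm/kg

Effective osmolality excludes urea (freely permeant across cell membranes):
2·Na + glucose/18
= 2·138 + 107/18
= 276 + 5.94
= 281.94 mOsm/kg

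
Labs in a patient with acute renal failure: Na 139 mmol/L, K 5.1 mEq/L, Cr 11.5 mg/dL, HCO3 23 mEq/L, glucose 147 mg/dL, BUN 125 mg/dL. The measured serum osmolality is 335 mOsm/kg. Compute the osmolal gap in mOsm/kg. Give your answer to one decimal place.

4.2 mOsm/kg

Calculated osmolality = 2·Na + glucose/18 + BUN/2.8
= 2·139 + 147/18 + 125/2.8
= 278 + 8.17 + 44.64
= 330.81 mOsm/kg ≈ 330.8 mOsm/kg
Osmolar gap = measured − calculated = 335 − 330.8 = 4.2 mOsm/kg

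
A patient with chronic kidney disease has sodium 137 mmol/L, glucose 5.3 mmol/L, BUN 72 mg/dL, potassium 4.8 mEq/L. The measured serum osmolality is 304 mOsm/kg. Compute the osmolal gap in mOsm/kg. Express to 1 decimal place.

Calculated osmolality = 2·Na + glucose + BUN/2.8
= 2·137 + 5.3 + 72/2.8
= 274 + 5.30 + 25.71
= 305.01 mOsm/kg ≈ 305.0 mOsm/kg
Osmolar gap = measured − calculated = 304 − 305.0 = -1.0 mOsm/kg

-1.0 mOsm/kg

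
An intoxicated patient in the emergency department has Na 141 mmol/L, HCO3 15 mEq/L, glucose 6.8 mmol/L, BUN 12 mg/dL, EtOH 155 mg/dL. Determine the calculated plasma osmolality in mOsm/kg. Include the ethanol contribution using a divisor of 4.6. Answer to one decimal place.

326.8 mOsm/kg

Calculated osmolality = 2·Na + glucose + BUN/2.8 + ethanol/4.6
= 2·141 + 6.8 + 12/2.8 + 155/4.6
= 282 + 6.80 + 4.29 + 33.70
= 326.79 mOsm/kg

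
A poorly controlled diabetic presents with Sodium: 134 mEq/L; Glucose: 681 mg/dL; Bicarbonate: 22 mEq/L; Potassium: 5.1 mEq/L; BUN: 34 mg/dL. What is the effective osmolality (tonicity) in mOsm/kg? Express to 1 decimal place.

305.8 mOsm/kg

Effective osmolality excludes urea (freely permeant across cell membranes):
2·Na + glucose/18
= 2·134 + 681/18
= 268 + 37.83
= 305.83 mOsm/kg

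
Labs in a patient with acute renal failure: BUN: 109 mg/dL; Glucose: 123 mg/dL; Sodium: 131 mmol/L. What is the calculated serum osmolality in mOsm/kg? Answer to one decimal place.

Calculated osmolality = 2·Na + glucose/18 + BUN/2.8
= 2·131 + 123/18 + 109/2.8
= 262 + 6.83 + 38.93
= 307.76 mOsm/kg

307.8 mOsm/kg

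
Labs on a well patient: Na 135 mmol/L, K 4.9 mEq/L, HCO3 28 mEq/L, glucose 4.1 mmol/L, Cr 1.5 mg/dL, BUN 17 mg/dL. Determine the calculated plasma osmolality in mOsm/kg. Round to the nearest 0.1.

280.2 mOsm/kg

Calculated osmolality = 2·Na + glucose + BUN/2.8
= 2·135 + 4.1 + 17/2.8
= 270 + 4.10 + 6.07
= 280.17 mOsm/kg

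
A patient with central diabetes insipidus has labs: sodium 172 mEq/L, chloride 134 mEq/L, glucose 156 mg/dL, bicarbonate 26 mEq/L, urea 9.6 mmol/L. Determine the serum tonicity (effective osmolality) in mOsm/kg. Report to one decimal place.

352.7 mOsm/kg

Effective osmolality excludes urea (freely permeant across cell membranes):
2·Na + glucose/18
= 2·172 + 156/18
= 344 + 8.67
= 352.67 mOsm/kg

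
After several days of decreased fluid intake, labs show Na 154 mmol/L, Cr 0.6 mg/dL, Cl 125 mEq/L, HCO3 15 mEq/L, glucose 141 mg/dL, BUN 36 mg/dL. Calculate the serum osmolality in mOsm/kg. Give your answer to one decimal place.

Calculated osmolality = 2·Na + glucose/18 + BUN/2.8
= 2·154 + 141/18 + 36/2.8
= 308 + 7.83 + 12.86
= 328.69 mOsm/kg

328.7 mOsm/kg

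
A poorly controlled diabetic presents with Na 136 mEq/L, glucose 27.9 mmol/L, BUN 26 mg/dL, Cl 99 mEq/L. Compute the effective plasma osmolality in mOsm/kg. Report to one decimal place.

299.9 mOsm/kg

Effective osmolality excludes urea (freely permeant across cell membranes):
2·Na + glucose
= 2·136 + 27.9
= 272 + 27.9
= 299.9 mOsm/kg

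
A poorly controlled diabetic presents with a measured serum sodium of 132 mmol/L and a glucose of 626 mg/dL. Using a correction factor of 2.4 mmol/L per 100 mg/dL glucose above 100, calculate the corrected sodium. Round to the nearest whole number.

Corrected Na = measured Na + 2.4 · (glucose − 100)/100
= 132 + 2.4 · (626 − 100)/100
= 132 + 12.6
= 144.6 mmol/L

145 mmol/L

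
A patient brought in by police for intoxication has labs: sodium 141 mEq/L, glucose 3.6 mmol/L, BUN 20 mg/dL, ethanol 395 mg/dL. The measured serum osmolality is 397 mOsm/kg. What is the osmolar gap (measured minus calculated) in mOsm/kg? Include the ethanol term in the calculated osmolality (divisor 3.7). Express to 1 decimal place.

-2.5 mOsm/kg

Calculated osmolality = 2·Na + glucose + BUN/2.8 + ethanol/3.7
= 2·141 + 3.6 + 20/2.8 + 395/3.7
= 282 + 3.60 + 7.14 + 106.76
= 399.5 mOsm/kg ≈ 399.5 mOsm/kg
Osmolar gap = measured − calculated = 397 − 399.5 = -2.5 mOsm/kg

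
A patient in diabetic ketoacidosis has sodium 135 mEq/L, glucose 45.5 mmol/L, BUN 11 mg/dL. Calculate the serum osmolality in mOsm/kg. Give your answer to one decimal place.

319.4 mOsm/kg

Calculated osmolality = 2·Na + glucose + BUN/2.8
= 2·135 + 45.5 + 11/2.8
= 270 + 45.50 + 3.93
= 319.43 mOsm/kg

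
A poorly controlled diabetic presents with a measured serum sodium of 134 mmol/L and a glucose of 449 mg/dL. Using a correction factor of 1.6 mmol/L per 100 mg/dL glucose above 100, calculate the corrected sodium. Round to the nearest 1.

Corrected Na = measured Na + 1.6 · (glucose − 100)/100
= 134 + 1.6 · (449 − 100)/100
= 134 + 5.6
= 139.6 mmol/L

140 mmol/L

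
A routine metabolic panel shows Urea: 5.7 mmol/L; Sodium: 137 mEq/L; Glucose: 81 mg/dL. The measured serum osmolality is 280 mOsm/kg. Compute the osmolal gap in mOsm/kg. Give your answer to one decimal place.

-4.2 mOsm/kg

Calculated osmolality = 2·Na + glucose/18 + urea
= 2·137 + 81/18 + 5.7
= 274 + 4.50 + 5.70
= 284.2 mOsm/kg ≈ 284.2 mOsm/kg
Osmolar gap = measured − calculated = 280 − 284.2 = -4.2 mOsm/kg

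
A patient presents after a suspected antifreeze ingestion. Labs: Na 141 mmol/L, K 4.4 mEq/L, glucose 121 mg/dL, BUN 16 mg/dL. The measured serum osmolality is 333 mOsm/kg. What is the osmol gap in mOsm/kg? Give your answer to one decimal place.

38.6 mOsm/kg

Calculated osmolality = 2·Na + glucose/18 + BUN/2.8
= 2·141 + 121/18 + 16/2.8
= 282 + 6.72 + 5.71
= 294.43 mOsm/kg ≈ 294.4 mOsm/kg
Osmolar gap = measured − calculated = 333 − 294.4 = 38.6 mOsm/kg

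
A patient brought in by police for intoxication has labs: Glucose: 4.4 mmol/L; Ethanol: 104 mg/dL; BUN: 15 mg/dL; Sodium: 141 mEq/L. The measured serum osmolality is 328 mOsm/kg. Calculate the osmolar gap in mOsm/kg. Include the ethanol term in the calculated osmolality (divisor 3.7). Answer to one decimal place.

8.1 mOsm/kg

Calculated osmolality = 2·Na + glucose + BUN/2.8 + ethanol/3.7
= 2·141 + 4.4 + 15/2.8 + 104/3.7
= 282 + 4.40 + 5.36 + 28.11
= 319.87 mOsm/kg ≈ 319.9 mOsm/kg
Osmolar gap = measured − calculated = 328 − 319.9 = 8.1 mOsm/kg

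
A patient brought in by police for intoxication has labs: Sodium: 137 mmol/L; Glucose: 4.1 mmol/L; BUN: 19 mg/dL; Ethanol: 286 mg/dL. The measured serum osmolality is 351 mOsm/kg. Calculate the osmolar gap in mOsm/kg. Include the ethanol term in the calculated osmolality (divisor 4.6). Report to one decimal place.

3.9 mOsm/kg

Calculated osmolality = 2·Na + glucose + BUN/2.8 + ethanol/4.6
= 2·137 + 4.1 + 19/2.8 + 286/4.6
= 274 + 4.10 + 6.79 + 62.17
= 347.06 mOsm/kg ≈ 347.1 mOsm/kg
Osmolar gap = measured − calculated = 351 − 347.1 = 3.9 mOsm/kg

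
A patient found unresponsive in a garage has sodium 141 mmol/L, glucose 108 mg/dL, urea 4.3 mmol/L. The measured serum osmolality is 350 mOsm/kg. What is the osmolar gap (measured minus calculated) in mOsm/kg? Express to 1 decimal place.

57.7 mOsm/kg

Calculated osmolality = 2·Na + glucose/18 + urea
= 2·141 + 108/18 + 4.3
= 282 + 6 + 4.30
= 292.3 mOsm/kg ≈ 292.3 mOsm/kg
Osmolar gap = measured − calculated = 350 − 292.3 = 57.7 mOsm/kg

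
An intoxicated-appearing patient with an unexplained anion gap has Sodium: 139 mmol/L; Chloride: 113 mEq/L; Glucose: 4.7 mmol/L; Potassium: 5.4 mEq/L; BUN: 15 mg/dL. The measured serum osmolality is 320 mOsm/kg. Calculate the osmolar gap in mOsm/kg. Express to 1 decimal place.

Calculated osmolality = 2·Na + glucose + BUN/2.8
= 2·139 + 4.7 + 15/2.8
= 278 + 4.70 + 5.36
= 288.06 mOsm/kg ≈ 288.1 mOsm/kg
Osmolar gap = measured − calculated = 320 − 288.1 = 31.9 mOsm/kg

31.9 mOsm/kg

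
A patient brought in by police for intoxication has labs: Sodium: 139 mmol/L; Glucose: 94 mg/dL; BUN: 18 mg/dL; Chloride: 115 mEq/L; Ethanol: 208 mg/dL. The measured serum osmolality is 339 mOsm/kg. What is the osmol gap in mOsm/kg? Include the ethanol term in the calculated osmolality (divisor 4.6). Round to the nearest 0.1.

Calculated osmolality = 2·Na + glucose/18 + BUN/2.8 + ethanol/4.6
= 2·139 + 94/18 + 18/2.8 + 208/4.6
= 278 + 5.22 + 6.43 + 45.22
= 334.87 mOsm/kg ≈ 334.9 mOsm/kg
Osmolar gap = measured − calculated = 339 − 334.9 = 4.1 mOsm/kg

4.1 mOsm/kg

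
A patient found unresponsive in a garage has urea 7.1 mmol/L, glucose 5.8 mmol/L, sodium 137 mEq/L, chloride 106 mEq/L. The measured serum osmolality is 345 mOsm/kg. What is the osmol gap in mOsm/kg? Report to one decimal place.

Calculated osmolality = 2·Na + glucose + urea
= 2·137 + 5.8 + 7.1
= 274 + 5.80 + 7.10
= 286.9 mOsm/kg ≈ 286.9 mOsm/kg
Osmolar gap = measured − calculated = 345 − 286.9 = 58.1 mOsm/kg

58.1 mOsm/kg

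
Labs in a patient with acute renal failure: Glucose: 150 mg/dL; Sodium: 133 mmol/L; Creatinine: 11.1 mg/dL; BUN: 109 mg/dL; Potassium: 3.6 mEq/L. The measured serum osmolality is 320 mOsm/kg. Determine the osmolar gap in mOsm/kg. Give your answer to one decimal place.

Calculated osmolality = 2·Na + glucose/18 + BUN/2.8
= 2·133 + 150/18 + 109/2.8
= 266 + 8.33 + 38.93
= 313.26 mOsm/kg ≈ 313.3 mOsm/kg
Osmolar gap = measured − calculated = 320 − 313.3 = 6.7 mOsm/kg

6.7 mOsm/kg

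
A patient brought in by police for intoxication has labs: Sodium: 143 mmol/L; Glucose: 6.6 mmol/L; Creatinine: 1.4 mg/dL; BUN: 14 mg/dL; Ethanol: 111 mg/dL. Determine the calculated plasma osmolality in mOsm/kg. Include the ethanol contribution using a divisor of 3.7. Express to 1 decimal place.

Calculated osmolality = 2·Na + glucose + BUN/2.8 + ethanol/3.7
= 2·143 + 6.6 + 14/2.8 + 111/3.7
= 286 + 6.60 + 5 + 30
= 327.6 mOsm/kg

327.6 mOsm/kg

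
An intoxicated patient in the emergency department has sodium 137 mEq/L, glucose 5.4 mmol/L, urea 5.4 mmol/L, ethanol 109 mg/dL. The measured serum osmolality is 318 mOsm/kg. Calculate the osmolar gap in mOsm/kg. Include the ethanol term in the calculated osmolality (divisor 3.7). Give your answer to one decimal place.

3.7 mOsm/kg

Calculated osmolality = 2·Na + glucose + urea + ethanol/3.7
= 2·137 + 5.4 + 5.4 + 109/3.7
= 274 + 5.40 + 5.40 + 29.46
= 314.26 mOsm/kg ≈ 314.3 mOsm/kg
Osmolar gap = measured − calculated = 318 − 314.3 = 3.7 mOsm/kg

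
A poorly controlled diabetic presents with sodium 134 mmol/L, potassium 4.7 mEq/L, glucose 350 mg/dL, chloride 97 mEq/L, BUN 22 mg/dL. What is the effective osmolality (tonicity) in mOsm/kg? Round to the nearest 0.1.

Effective osmolality excludes urea (freely permeant across cell membranes):
2·Na + glucose/18
= 2·134 + 350/18
= 268 + 19.44
= 287.44 mOsm/kg

287.4 mOsm/kg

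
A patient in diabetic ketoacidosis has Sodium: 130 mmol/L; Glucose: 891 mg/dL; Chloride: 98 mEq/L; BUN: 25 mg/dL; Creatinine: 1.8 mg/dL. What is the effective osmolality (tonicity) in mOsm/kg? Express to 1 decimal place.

309.5 mOsm/kg

Effective osmolality excludes urea (freely permeant across cell membranes):
2·Na + glucose/18
= 2·130 + 891/18
= 260 + 49.5
= 309.5 mOsm/kg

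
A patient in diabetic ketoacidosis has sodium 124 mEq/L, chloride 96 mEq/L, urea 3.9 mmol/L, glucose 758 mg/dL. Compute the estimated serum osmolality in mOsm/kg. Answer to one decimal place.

294.0 mOsm/kg

Calculated osmolality = 2·Na + glucose/18 + urea
= 2·124 + 758/18 + 3.9
= 248 + 42.11 + 3.90
= 294.01 mOsm/kg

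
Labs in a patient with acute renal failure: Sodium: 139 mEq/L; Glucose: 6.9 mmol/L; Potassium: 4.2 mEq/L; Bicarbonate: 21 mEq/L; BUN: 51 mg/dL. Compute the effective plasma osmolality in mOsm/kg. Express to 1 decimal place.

Effective osmolality excludes urea (freely permeant across cell membranes):
2·Na + glucose
= 2·139 + 6.9
= 278 + 6.9
= 284.9 mOsm/kg

284.9 mOsm/kg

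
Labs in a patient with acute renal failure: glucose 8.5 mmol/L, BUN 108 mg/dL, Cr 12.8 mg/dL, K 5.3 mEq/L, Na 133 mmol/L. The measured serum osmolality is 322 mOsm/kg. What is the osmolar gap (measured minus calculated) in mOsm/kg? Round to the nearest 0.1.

Calculated osmolality = 2·Na + glucose + BUN/2.8
= 2·133 + 8.5 + 108/2.8
= 266 + 8.50 + 38.57
= 313.07 mOsm/kg ≈ 313.1 mOsm/kg
Osmolar gap = measured − calculated = 322 − 313.1 = 8.9 mOsm/kg

8.9 mOsm/kg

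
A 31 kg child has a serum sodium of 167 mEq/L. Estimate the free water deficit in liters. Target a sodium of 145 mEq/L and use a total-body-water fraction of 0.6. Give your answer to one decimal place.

TBW = 0.6 · 31 = 18.6 L
Free water deficit = TBW · (Na/145 − 1)
= 18.6 · (167/145 − 1)
= 18.6 · 0.1517
= 2.82 L

2.8 L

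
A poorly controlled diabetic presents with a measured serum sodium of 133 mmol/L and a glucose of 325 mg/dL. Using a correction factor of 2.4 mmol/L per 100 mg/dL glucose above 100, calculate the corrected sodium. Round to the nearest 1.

Corrected Na = measured Na + 2.4 · (glucose − 100)/100
= 133 + 2.4 · (325 − 100)/100
= 133 + 5.4
= 138.4 mmol/L

138 mmol/L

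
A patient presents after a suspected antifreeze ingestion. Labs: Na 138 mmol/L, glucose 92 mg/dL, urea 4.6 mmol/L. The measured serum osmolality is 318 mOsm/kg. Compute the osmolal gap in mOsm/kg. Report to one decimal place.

Calculated osmolality = 2·Na + glucose/18 + urea
= 2·138 + 92/18 + 4.6
= 276 + 5.11 + 4.60
= 285.71 mOsm/kg ≈ 285.7 mOsm/kg
Osmolar gap = measured − calculated = 318 − 285.7 = 32.3 mOsm/kg

32.3 mOsm/kg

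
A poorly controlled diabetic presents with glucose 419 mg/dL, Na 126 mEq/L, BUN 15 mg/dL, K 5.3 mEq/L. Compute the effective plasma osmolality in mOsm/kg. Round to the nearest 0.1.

Effective osmolality excludes urea (freely permeant across cell membranes):
2·Na + glucose/18
= 2·126 + 419/18
= 252 + 23.28
= 275.28 mOsm/kg

275.3 mOsm/kg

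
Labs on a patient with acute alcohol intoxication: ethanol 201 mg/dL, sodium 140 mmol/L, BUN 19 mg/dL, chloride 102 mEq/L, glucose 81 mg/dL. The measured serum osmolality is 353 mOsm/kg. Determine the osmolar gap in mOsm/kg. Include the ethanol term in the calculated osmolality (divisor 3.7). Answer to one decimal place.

7.4 mOsm/kg

Calculated osmolality = 2·Na + glucose/18 + BUN/2.8 + ethanol/3.7
= 2·140 + 81/18 + 19/2.8 + 201/3.7
= 280 + 4.50 + 6.79 + 54.32
= 345.61 mOsm/kg ≈ 345.6 mOsm/kg
Osmolar gap = measured − calculated = 353 − 345.6 = 7.4 mOsm/kg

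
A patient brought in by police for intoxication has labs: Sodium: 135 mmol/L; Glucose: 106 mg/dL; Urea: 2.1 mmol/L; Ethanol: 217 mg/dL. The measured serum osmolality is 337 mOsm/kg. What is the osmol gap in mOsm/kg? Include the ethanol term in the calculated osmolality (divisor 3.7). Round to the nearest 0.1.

0.4 mOsm/kg

Calculated osmolality = 2·Na + glucose/18 + urea + ethanol/3.7
= 2·135 + 106/18 + 2.1 + 217/3.7
= 270 + 5.89 + 2.10 + 58.65
= 336.64 mOsm/kg ≈ 336.6 mOsm/kg
Osmolar gap = measured − calculated = 337 − 336.6 = 0.4 mOsm/kg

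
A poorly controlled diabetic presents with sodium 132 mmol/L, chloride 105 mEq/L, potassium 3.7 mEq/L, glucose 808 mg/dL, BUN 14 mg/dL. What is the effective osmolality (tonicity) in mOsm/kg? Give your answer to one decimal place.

Effective osmolality excludes urea (freely permeant across cell membranes):
2·Na + glucose/18
= 2·132 + 808/18
= 264 + 44.89
= 308.89 mOsm/kg

308.9 mOsm/kg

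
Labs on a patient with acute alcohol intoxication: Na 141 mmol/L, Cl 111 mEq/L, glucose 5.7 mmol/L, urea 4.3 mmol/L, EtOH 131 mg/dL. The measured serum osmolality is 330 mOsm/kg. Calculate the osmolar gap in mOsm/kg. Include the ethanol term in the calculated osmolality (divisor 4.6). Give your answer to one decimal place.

9.5 mOsm/kg

Calculated osmolality = 2·Na + glucose + urea + ethanol/4.6
= 2·141 + 5.7 + 4.3 + 131/4.6
= 282 + 5.70 + 4.30 + 28.48
= 320.48 mOsm/kg ≈ 320.5 mOsm/kg
Osmolar gap = measured − calculated = 330 − 320.5 = 9.5 mOsm/kg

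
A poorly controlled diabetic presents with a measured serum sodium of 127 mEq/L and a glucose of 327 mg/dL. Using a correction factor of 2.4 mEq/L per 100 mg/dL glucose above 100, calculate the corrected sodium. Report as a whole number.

132 mEq/L

Corrected Na = measured Na + 2.4 · (glucose − 100)/100
= 127 + 2.4 · (327 − 100)/100
= 127 + 5.4
= 132.4 mEq/L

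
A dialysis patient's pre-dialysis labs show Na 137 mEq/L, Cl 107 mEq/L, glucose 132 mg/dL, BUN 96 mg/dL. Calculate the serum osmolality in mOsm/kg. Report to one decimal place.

Calculated osmolality = 2·Na + glucose/18 + BUN/2.8
= 2·137 + 132/18 + 96/2.8
= 274 + 7.33 + 34.29
= 315.62 mOsm/kg

315.6 mOsm/kg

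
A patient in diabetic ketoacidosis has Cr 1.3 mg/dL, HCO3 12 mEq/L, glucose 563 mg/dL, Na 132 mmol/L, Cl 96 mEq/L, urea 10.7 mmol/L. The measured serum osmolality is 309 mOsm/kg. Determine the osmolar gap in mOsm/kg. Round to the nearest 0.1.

Calculated osmolality = 2·Na + glucose/18 + urea
= 2·132 + 563/18 + 10.7
= 264 + 31.28 + 10.70
= 305.98 mOsm/kg ≈ 306.0 mOsm/kg
Osmolar gap = measured − calculated = 309 − 306.0 = 3.0 mOsm/kg

3.0 mOsm/kg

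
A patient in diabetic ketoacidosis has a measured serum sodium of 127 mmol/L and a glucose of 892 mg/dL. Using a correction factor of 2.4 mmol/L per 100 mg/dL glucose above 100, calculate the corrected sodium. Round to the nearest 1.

Corrected Na = measured Na + 2.4 · (glucose − 100)/100
= 127 + 2.4 · (892 − 100)/100
= 127 + 19
= 146 mmol/L

146 mmol/L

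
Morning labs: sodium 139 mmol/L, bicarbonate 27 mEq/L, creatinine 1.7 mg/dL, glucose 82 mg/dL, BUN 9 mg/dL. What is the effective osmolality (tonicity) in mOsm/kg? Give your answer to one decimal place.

282.6 mOsm/kg

Effective osmolality excludes urea (freely permeant across cell membranes):
2·Na + glucose/18
= 2·139 + 82/18
= 278 + 4.56
= 282.56 mOsm/kg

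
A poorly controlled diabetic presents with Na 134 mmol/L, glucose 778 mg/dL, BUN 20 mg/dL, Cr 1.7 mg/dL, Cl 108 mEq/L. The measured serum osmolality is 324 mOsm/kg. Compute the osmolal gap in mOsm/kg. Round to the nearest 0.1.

Calculated osmolality = 2·Na + glucose/18 + BUN/2.8
= 2·134 + 778/18 + 20/2.8
= 268 + 43.22 + 7.14
= 318.36 mOsm/kg ≈ 318.4 mOsm/kg
Osmolar gap = measured − calculated = 324 − 318.4 = 5.6 mOsm/kg

5.6 mOsm/kg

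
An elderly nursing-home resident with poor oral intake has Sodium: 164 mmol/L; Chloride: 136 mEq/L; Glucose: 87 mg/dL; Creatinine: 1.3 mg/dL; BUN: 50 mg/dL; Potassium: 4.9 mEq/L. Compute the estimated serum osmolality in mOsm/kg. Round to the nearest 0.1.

Calculated osmolality = 2·Na + glucose/18 + BUN/2.8
= 2·164 + 87/18 + 50/2.8
= 328 + 4.83 + 17.86
= 350.69 mOsm/kg

350.7 mOsm/kg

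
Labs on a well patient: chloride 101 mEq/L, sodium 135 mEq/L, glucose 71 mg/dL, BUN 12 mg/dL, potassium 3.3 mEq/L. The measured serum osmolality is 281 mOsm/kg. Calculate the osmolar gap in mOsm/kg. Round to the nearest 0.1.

2.8 mOsm/kg

Calculated osmolality = 2·Na + glucose/18 + BUN/2.8
= 2·135 + 71/18 + 12/2.8
= 270 + 3.94 + 4.29
= 278.23 mOsm/kg ≈ 278.2 mOsm/kg
Osmolar gap = measured − calculated = 281 − 278.2 = 2.8 mOsm/kg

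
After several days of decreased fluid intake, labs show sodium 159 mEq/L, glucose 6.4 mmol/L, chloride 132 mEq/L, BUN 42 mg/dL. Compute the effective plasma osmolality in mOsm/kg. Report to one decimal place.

324.4 mOsm/kg

Effective osmolality excludes urea (freely permeant across cell membranes):
2·Na + glucose
= 2·159 + 6.4
= 318 + 6.4
= 324.4 mOsm/kg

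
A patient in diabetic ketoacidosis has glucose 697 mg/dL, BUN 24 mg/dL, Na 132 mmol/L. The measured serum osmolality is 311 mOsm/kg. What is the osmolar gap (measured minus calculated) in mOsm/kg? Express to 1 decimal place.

Calculated osmolality = 2·Na + glucose/18 + BUN/2.8
= 2·132 + 697/18 + 24/2.8
= 264 + 38.72 + 8.57
= 311.29 mOsm/kg ≈ 311.3 mOsm/kg
Osmolar gap = measured − calculated = 311 − 311.3 = -0.3 mOsm/kg

-0.3 mOsm/kg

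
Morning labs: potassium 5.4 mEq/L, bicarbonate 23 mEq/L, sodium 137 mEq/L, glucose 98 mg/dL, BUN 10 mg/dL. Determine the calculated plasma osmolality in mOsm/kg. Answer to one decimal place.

283.0 mOsm/kg

Calculated osmolality = 2·Na + glucose/18 + BUN/2.8
= 2·137 + 98/18 + 10/2.8
= 274 + 5.44 + 3.57
= 283.01 mOsm/kg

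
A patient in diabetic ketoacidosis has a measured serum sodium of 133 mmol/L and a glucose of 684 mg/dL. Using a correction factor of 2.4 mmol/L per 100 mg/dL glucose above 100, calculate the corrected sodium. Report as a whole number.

Corrected Na = measured Na + 2.4 · (glucose − 100)/100
= 133 + 2.4 · (684 − 100)/100
= 133 + 14
= 147 mmol/L

147 mmol/L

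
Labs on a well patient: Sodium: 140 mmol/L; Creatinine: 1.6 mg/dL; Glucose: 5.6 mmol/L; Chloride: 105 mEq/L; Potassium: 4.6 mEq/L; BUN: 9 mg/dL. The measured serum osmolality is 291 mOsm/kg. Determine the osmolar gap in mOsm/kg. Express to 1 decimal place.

Calculated osmolality = 2·Na + glucose + BUN/2.8
= 2·140 + 5.6 + 9/2.8
= 280 + 5.60 + 3.21
= 288.81 mOsm/kg ≈ 288.8 mOsm/kg
Osmolar gap = measured − calculated = 291 − 288.8 = 2.2 mOsm/kg

2.2 mOsm/kg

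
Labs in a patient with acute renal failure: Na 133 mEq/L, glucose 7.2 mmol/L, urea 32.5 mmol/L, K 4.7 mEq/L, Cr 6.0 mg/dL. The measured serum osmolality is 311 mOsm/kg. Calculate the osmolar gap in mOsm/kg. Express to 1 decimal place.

5.3 mOsm/kg

Calculated osmolality = 2·Na + glucose + urea
= 2·133 + 7.2 + 32.5
= 266 + 7.20 + 32.50
= 305.7 mOsm/kg ≈ 305.7 mOsm/kg
Osmolar gap = measured − calculated = 311 − 305.7 = 5.3 mOsm/kg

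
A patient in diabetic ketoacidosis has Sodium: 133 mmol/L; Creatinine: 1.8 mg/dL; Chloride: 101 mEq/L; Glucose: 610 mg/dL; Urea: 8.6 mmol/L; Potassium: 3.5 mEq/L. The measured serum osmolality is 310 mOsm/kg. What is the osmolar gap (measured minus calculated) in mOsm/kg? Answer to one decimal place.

1.5 mOsm/kg

Calculated osmolality = 2·Na + glucose/18 + urea
= 2·133 + 610/18 + 8.6
= 266 + 33.89 + 8.60
= 308.49 mOsm/kg ≈ 308.5 mOsm/kg
Osmolar gap = measured − calculated = 310 − 308.5 = 1.5 mOsm/kg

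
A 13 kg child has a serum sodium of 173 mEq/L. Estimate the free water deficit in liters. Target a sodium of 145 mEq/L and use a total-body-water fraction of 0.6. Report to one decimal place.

1.5 L

TBW = 0.6 · 13 = 7.8 L
Free water deficit = TBW · (Na/145 − 1)
= 7.8 · (173/145 − 1)
= 7.8 · 0.1931
= 1.51 L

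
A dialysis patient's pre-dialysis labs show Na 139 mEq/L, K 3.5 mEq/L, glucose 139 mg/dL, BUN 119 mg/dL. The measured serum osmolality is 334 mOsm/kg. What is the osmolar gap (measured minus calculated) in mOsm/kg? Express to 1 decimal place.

Calculated osmolality = 2·Na + glucose/18 + BUN/2.8
= 2·139 + 139/18 + 119/2.8
= 278 + 7.72 + 42.50
= 328.22 mOsm/kg ≈ 328.2 mOsm/kg
Osmolar gap = measured − calculated = 334 − 328.2 = 5.8 mOsm/kg

5.8 mOsm/kg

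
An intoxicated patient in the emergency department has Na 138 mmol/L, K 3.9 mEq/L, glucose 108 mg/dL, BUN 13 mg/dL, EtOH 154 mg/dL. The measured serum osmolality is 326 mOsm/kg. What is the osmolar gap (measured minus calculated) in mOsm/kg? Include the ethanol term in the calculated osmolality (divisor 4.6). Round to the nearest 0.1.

Calculated osmolality = 2·Na + glucose/18 + BUN/2.8 + ethanol/4.6
= 2·138 + 108/18 + 13/2.8 + 154/4.6
= 276 + 6 + 4.64 + 33.48
= 320.12 mOsm/kg ≈ 320.1 mOsm/kg
Osmolar gap = measured − calculated = 326 − 320.1 = 5.9 mOsm/kg

5.9 mOsm/kg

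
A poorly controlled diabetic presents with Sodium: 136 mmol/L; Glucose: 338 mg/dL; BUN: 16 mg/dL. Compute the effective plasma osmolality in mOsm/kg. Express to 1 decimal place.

290.8 mOsm/kg

Effective osmolality excludes urea (freely permeant across cell membranes):
2·Na + glucose/18
= 2·136 + 338/18
= 272 + 18.78
= 290.78 mOsm/kg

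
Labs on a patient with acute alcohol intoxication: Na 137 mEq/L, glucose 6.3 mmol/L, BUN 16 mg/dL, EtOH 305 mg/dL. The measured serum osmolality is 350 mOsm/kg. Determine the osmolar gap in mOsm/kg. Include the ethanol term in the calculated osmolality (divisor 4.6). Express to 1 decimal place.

-2.3 mOsm/kg

Calculated osmolality = 2·Na + glucose + BUN/2.8 + ethanol/4.6
= 2·137 + 6.3 + 16/2.8 + 305/4.6
= 274 + 6.30 + 5.71 + 66.30
= 352.31 mOsm/kg ≈ 352.3 mOsm/kg
Osmolar gap = measured − calculated = 350 − 352.3 = -2.3 mOsm/kg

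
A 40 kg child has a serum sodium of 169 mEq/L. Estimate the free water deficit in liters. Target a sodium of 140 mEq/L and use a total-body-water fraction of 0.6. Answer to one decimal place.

5.0 L

TBW = 0.6 · 40 = 24 L
Free water deficit = TBW · (Na/140 − 1)
= 24 · (169/140 − 1)
= 24 · 0.2071
= 4.97 L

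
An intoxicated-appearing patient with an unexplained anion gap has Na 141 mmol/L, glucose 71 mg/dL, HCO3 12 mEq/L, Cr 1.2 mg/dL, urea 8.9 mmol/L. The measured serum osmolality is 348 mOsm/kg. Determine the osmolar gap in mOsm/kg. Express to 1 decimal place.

Calculated osmolality = 2·Na + glucose/18 + urea
= 2·141 + 71/18 + 8.9
= 282 + 3.94 + 8.90
= 294.84 mOsm/kg ≈ 294.8 mOsm/kg
Osmolar gap = measured − calculated = 348 − 294.8 = 53.2 mOsm/kg

53.2 mOsm/kg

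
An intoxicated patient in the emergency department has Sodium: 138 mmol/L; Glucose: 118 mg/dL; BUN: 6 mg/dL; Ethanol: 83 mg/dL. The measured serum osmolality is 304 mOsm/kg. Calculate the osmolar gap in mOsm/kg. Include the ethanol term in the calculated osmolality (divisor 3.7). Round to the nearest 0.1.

-3.1 mOsm/kg

Calculated osmolality = 2·Na + glucose/18 + BUN/2.8 + ethanol/3.7
= 2·138 + 118/18 + 6/2.8 + 83/3.7
= 276 + 6.56 + 2.14 + 22.43
= 307.13 mOsm/kg ≈ 307.1 mOsm/kg
Osmolar gap = measured − calculated = 304 − 307.1 = -3.1 mOsm/kg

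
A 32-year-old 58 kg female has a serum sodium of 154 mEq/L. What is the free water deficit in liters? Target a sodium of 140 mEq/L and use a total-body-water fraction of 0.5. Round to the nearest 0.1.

TBW = 0.5 · 58 = 29 L
Free water deficit = TBW · (Na/140 − 1)
= 29 · (154/140 − 1)
= 29 · 0.1
= 2.9 L

2.9 L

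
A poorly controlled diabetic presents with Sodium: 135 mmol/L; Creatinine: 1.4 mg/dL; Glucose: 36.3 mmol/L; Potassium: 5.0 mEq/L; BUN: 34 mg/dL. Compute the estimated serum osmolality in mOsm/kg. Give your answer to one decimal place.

Calculated osmolality = 2·Na + glucose + BUN/2.8
= 2·135 + 36.3 + 34/2.8
= 270 + 36.30 + 12.14
= 318.44 mOsm/kg

318.4 mOsm/kg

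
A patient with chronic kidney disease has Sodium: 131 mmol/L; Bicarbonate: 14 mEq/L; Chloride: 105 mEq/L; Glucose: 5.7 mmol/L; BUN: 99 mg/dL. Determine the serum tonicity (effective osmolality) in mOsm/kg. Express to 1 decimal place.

Effective osmolality excludes urea (freely permeant across cell membranes):
2·Na + glucose
= 2·131 + 5.7
= 262 + 5.7
= 267.7 mOsm/kg

267.7 mOsm/kg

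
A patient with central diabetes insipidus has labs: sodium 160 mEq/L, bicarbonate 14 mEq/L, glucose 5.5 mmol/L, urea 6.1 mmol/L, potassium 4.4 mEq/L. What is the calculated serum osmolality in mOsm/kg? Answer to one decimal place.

Calculated osmolality = 2·Na + glucose + urea
= 2·160 + 5.5 + 6.1
= 320 + 5.50 + 6.10
= 331.6 mOsm/kg

331.6 mOsm/kg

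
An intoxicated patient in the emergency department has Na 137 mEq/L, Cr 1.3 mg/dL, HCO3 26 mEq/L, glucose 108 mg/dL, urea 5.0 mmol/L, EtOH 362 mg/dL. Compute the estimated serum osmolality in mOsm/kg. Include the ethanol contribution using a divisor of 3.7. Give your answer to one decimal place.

Calculated osmolality = 2·Na + glucose/18 + urea + ethanol/3.7
= 2·137 + 108/18 + 5 + 362/3.7
= 274 + 6 + 5 + 97.84
= 382.84 mOsm/kg

382.8 mOsm/kg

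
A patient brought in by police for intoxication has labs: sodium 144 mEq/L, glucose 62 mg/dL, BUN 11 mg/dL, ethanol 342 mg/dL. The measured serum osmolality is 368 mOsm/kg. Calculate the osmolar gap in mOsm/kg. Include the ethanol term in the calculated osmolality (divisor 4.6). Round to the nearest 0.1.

-1.7 mOsm/kg

Calculated osmolality = 2·Na + glucose/18 + BUN/2.8 + ethanol/4.6
= 2·144 + 62/18 + 11/2.8 + 342/4.6
= 288 + 3.44 + 3.93 + 74.35
= 369.72 mOsm/kg ≈ 369.7 mOsm/kg
Osmolar gap = measured − calculated = 368 − 369.7 = -1.7 mOsm/kg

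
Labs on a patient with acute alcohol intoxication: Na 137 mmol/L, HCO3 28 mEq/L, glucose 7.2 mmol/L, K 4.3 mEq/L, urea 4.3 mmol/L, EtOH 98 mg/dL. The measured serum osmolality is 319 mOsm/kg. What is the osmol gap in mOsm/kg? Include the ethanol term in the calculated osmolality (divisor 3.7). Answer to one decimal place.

Calculated osmolality = 2·Na + glucose + urea + ethanol/3.7
= 2·137 + 7.2 + 4.3 + 98/3.7
= 274 + 7.20 + 4.30 + 26.49
= 311.99 mOsm/kg ≈ 312.0 mOsm/kg
Osmolar gap = measured − calculated = 319 − 312.0 = 7.0 mOsm/kg

7.0 mOsm/kg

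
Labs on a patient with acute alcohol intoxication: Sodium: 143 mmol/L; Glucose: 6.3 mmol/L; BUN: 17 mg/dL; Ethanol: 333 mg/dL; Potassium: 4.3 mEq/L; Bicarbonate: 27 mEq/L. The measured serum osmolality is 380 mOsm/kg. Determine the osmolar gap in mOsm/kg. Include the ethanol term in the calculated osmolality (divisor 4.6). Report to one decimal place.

Calculated osmolality = 2·Na + glucose + BUN/2.8 + ethanol/4.6
= 2·143 + 6.3 + 17/2.8 + 333/4.6
= 286 + 6.30 + 6.07 + 72.39
= 370.76 mOsm/kg ≈ 370.8 mOsm/kg
Osmolar gap = measured − calculated = 380 − 370.8 = 9.2 mOsm/kg

9.2 mOsm/kg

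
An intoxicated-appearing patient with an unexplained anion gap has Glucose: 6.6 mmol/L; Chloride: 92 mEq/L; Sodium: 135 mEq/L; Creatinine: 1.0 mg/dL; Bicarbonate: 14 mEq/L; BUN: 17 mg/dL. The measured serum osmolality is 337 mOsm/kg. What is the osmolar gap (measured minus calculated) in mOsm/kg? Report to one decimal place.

54.3 mOsm/kg

Calculated osmolality = 2·Na + glucose + BUN/2.8
= 2·135 + 6.6 + 17/2.8
= 270 + 6.60 + 6.07
= 282.67 mOsm/kg ≈ 282.7 mOsm/kg
Osmolar gap = measured − calculated = 337 − 282.7 = 54.3 mOsm/kg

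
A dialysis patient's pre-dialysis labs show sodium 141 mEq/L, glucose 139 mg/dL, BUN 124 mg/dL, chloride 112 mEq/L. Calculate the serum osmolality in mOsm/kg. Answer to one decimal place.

Calculated osmolality = 2·Na + glucose/18 + BUN/2.8
= 2·141 + 139/18 + 124/2.8
= 282 + 7.72 + 44.29
= 334.01 mOsm/kg

334.0 mOsm/kg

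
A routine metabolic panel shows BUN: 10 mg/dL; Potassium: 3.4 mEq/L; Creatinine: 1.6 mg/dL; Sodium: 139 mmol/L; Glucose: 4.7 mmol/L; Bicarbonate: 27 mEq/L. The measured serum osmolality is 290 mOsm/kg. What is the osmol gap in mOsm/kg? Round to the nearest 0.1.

3.7 mOsm/kg

Calculated osmolality = 2·Na + glucose + BUN/2.8
= 2·139 + 4.7 + 10/2.8
= 278 + 4.70 + 3.57
= 286.27 mOsm/kg ≈ 286.3 mOsm/kg
Osmolar gap = measured − calculated = 290 − 286.3 = 3.7 mOsm/kg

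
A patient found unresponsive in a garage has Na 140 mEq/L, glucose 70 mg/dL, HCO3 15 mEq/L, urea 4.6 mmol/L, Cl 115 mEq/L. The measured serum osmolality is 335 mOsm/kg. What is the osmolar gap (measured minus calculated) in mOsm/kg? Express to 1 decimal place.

Calculated osmolality = 2·Na + glucose/18 + urea
= 2·140 + 70/18 + 4.6
= 280 + 3.89 + 4.60
= 288.49 mOsm/kg ≈ 288.5 mOsm/kg
Osmolar gap = measured − calculated = 335 − 288.5 = 46.5 mOsm/kg

46.5 mOsm/kg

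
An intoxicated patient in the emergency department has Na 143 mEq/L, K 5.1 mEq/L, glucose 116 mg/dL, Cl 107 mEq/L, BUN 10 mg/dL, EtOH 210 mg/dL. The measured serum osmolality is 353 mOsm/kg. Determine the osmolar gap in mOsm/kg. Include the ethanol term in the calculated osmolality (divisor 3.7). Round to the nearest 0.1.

Calculated osmolality = 2·Na + glucose/18 + BUN/2.8 + ethanol/3.7
= 2·143 + 116/18 + 10/2.8 + 210/3.7
= 286 + 6.44 + 3.57 + 56.76
= 352.77 mOsm/kg ≈ 352.8 mOsm/kg
Osmolar gap = measured − calculated = 353 − 352.8 = 0.2 mOsm/kg

0.2 mOsm/kg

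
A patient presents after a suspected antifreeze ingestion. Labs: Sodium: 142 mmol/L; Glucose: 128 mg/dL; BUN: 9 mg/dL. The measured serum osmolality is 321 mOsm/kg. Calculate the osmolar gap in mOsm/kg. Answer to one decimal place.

Calculated osmolality = 2·Na + glucose/18 + BUN/2.8
= 2·142 + 128/18 + 9/2.8
= 284 + 7.11 + 3.21
= 294.32 mOsm/kg ≈ 294.3 mOsm/kg
Osmolar gap = measured − calculated = 321 − 294.3 = 26.7 mOsm/kg

26.7 mOsm/kg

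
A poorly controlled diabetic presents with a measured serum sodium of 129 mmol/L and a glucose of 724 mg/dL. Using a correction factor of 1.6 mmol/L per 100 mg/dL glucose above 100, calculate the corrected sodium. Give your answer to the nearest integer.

Corrected Na = measured Na + 1.6 · (glucose − 100)/100
= 129 + 1.6 · (724 − 100)/100
= 129 + 10
= 139 mmol/L

139 mmol/L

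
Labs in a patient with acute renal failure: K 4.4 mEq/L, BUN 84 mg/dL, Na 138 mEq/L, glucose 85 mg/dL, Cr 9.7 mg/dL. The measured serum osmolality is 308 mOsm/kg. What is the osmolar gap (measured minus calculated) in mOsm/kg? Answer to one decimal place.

-2.7 mOsm/kg

Calculated osmolality = 2·Na + glucose/18 + BUN/2.8
= 2·138 + 85/18 + 84/2.8
= 276 + 4.72 + 30
= 310.72 mOsm/kg ≈ 310.7 mOsm/kg
Osmolar gap = measured − calculated = 308 − 310.7 = -2.7 mOsm/kg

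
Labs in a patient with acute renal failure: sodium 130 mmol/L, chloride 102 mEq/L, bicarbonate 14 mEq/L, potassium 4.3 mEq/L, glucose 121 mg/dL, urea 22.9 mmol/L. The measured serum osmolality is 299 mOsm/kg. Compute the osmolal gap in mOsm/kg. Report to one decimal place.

9.4 mOsm/kg

Calculated osmolality = 2·Na + glucose/18 + urea
= 2·130 + 121/18 + 22.9
= 260 + 6.72 + 22.90
= 289.62 mOsm/kg ≈ 289.6 mOsm/kg
Osmolar gap = measured − calculated = 299 − 289.6 = 9.4 mOsm/kg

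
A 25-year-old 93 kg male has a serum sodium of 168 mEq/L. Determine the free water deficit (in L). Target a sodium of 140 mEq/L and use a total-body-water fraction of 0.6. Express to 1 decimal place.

TBW = 0.6 · 93 = 55.8 L
Free water deficit = TBW · (Na/140 − 1)
= 55.8 · (168/140 − 1)
= 55.8 · 0.2
= 11.16 L

11.2 L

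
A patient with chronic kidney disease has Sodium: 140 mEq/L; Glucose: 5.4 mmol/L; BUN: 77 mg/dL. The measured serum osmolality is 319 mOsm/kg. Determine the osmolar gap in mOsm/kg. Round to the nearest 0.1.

6.1 mOsm/kg

Calculated osmolality = 2·Na + glucose + BUN/2.8
= 2·140 + 5.4 + 77/2.8
= 280 + 5.40 + 27.50
= 312.9 mOsm/kg ≈ 312.9 mOsm/kg
Osmolar gap = measured − calculated = 319 − 312.9 = 6.1 mOsm/kg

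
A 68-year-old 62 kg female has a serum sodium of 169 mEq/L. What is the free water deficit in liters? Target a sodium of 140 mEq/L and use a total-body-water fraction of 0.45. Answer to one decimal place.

5.8 L

TBW = 0.45 · 62 = 27.9 L
Free water deficit = TBW · (Na/140 − 1)
= 27.9 · (169/140 − 1)
= 27.9 · 0.2071
= 5.78 L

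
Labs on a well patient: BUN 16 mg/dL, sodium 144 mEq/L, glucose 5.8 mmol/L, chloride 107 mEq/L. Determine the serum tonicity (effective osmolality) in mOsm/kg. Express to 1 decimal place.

Effective osmolality excludes urea (freely permeant across cell membranes):
2·Na + glucose
= 2·144 + 5.8
= 288 + 5.8
= 293.8 mOsm/kg

293.8 mOsm/kg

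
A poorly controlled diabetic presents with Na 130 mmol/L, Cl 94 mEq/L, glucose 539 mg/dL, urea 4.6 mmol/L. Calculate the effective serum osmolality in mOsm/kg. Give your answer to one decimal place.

Effective osmolality excludes urea (freely permeant across cell membranes):
2·Na + glucose/18
= 2·130 + 539/18
= 260 + 29.94
= 289.94 mOsm/kg

289.9 mOsm/kg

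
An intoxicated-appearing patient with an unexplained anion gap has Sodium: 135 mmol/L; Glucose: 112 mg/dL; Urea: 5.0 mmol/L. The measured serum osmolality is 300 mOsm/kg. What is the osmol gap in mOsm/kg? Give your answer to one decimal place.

Calculated osmolality = 2·Na + glucose/18 + urea
= 2·135 + 112/18 + 5
= 270 + 6.22 + 5
= 281.22 mOsm/kg ≈ 281.2 mOsm/kg
Osmolar gap = measured − calculated = 300 − 281.2 = 18.8 mOsm/kg

18.8 mOsm/kg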